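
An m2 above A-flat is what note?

A up a major second is B, so the target letter is B.
From Ab, a minor second is 1 semitone up: Bbb.

Bbb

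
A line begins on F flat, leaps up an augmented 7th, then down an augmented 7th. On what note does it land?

Fb

An augmented seventh up from Fb is E (letter E, 12 semitones up).
An augmented seventh down from E is Fb (letter F, 12 semitones down).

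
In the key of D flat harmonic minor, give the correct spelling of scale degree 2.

Eb

Degree 2 takes the letter 1 step above D, which is E.
In harmonic minor, degree 2 sits 2 semitones above the tonic. Db + 2 semitones is pitch class 3, spelled on E as Eb.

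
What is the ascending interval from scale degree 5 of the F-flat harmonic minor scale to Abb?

Scale degree 5 of Fb harmonic minor is Cb.
Cb up to Abb: letters C→A make it a sixth; 8 semitones makes it minor.

minor sixth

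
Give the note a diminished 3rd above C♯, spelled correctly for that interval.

C up a major third is E, so the target letter is E.
From C#, a diminished third is 2 semitones up: Eb.

Eb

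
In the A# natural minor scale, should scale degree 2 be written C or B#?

Each scale degree takes a distinct letter name. Degree 2 of a scale on A must use the letter B.
B# and C are enharmonically the same pitch, but only B# uses the letter B, so it is the correct spelling here.

B#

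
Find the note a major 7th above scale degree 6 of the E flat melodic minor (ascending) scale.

Scale degree 6 of Eb melodic minor (ascending) is C.
A major seventh (11 semitones) above C lands on the letter B, giving B.

B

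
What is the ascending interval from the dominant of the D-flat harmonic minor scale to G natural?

major seventh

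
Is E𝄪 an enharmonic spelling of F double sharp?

No

E## is pitch class 6; F## is pitch class 7.
The pitch classes differ (6 vs. 7), so they are not enharmonic equivalents.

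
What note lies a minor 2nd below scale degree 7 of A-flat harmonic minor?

F#

Scale degree 7 of Ab harmonic minor is G.
A minor second (1 semitone) below G lands on the letter F, giving F#.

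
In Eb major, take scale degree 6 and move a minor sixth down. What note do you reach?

Scale degree 6 of Eb major is C.
A minor sixth (8 semitones) below C lands on the letter E, giving E.

E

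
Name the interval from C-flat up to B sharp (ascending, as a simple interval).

doubly augmented seventh

The letter names run C→B, a span of 6 letter steps, so the interval is some kind of seventh.
Cb to B# is 13 semitones. A major seventh is 11, so 13 makes it doubly augmented.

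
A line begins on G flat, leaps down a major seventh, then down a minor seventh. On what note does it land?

A major seventh down from Gb is Abb (letter A, 11 semitones down).
A minor seventh down from Abb is Bbb (letter B, 10 semitones down).

Bbb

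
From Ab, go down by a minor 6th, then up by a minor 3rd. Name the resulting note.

Eb

A minor sixth down from Ab is C (letter C, 8 semitones down).
A minor third up from C is Eb (letter E, 3 semitones up).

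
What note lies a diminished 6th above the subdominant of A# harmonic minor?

Bb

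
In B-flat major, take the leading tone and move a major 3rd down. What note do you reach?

The leading tone of Bb major is A.
A major third (4 semitones) below A lands on the letter F, giving F.

F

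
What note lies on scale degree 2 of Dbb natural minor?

Ebb

Degree 2 takes the letter 1 step above D, which is E.
In natural minor, degree 2 sits 2 semitones above the tonic. Dbb + 2 semitones is pitch class 2, spelled on E as Ebb.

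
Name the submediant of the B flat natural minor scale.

Degree 6 takes the letter 5 steps above B, which is G.
In natural minor, degree 6 sits 8 semitones above the tonic. Bb + 8 semitones is pitch class 6, spelled on G as Gb.

Gb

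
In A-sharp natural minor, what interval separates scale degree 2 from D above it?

diminished third

Scale degree 2 of A# natural minor is B#.
B# up to D: letters B→D make it a third; 2 semitones makes it diminished.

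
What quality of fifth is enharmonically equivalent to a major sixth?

A major sixth spans 9 semitones.
A fifth spanning 9 semitones is doubly augmented (the perfect fifth is 7).

doubly augmented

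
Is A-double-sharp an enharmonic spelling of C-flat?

Yes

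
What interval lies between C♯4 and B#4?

major seventh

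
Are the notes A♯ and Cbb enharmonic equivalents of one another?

Yes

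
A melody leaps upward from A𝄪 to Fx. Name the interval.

minor sixth

Counting letters A–B–C–D–E–F gives a sixth.
A##→F## = 8 semitones, 1 narrower than the major sixth (9), so minor.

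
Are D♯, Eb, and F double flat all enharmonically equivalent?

Yes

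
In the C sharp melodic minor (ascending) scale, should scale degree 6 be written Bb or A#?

A#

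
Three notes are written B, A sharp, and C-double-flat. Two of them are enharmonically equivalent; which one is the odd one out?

B

In 12-tone equal temperament, enharmonic equivalents share a pitch class. B is pitch class 11; A# is pitch class 10; Cbb is pitch class 10.
A# and Cbb share pitch class 10, while B is pitch class 11.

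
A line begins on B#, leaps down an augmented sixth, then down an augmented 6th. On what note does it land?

An augmented sixth down from B# is D (letter D, 10 semitones down).
An augmented sixth down from D is Fb (letter F, 10 semitones down).

Fb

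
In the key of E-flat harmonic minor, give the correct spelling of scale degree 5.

The Eb harmonic minor scale runs Eb F Gb Ab Bb Cb D.
Degree 5 is Bb.

Bb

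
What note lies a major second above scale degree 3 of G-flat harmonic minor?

Cb

Scale degree 3 of Gb harmonic minor is Bbb.
A major second (2 semitones) above Bbb lands on the letter C, giving Cb.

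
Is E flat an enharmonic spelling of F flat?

No

Eb is pitch class 3; Fb is pitch class 4.
The pitch classes differ (3 vs. 4), so they are not enharmonic equivalents.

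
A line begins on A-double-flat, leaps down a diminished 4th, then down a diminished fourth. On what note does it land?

A diminished fourth down from Abb is Eb (letter E, 4 semitones down).
A diminished fourth down from Eb is B (letter B, 4 semitones down).

B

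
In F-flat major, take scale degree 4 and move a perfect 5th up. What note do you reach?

Fb

Scale degree 4 of Fb major is Bbb.
A perfect fifth (7 semitones) above Bbb lands on the letter F, giving Fb.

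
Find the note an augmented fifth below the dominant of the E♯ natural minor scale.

E

The dominant of E# natural minor is B#.
An augmented fifth (8 semitones) below B# lands on the letter E, giving E.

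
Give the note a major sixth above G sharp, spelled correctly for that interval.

E#

A sixth above G lands on the letter E.
A major sixth spans 9 semitones, so G# moves to pitch class 5. On the letter E that is E#.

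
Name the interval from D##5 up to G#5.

diminished fourth

Counting letters D–E–F–G gives a fourth.
D##→G# = 4 semitones, 1 narrower than the perfect fourth (5), so diminished.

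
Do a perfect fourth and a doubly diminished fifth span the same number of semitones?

Yes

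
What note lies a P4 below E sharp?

B#

A fourth below E lands on the letter B.
A perfect fourth spans 5 semitones, so E# moves to pitch class 0. On the letter B that is B#.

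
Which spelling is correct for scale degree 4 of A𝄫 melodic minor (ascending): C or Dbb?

Dbb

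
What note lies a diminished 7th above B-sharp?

A

A seventh above B lands on the letter A.
A diminished seventh spans 9 semitones, so B# moves to pitch class 9. On the letter A that is A.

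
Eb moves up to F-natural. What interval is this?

Counting letters E–F gives a second.
Eb→F = 2 semitones, exactly the major second.

major second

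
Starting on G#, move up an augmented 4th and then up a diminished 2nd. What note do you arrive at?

An augmented fourth up from G# is C## (letter C, 6 semitones up).
A diminished second up from C## is D (letter D, 0 semitones up).

D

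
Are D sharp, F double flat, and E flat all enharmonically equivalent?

Yes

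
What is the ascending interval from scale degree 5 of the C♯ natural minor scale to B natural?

minor third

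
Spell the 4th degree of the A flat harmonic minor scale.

Db

Degree 4 takes the letter 3 steps above A, which is D.
In harmonic minor, degree 4 sits 5 semitones above the tonic. Ab + 5 semitones is pitch class 1, spelled on D as Db.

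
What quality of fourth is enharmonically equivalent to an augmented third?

perfect

An augmented third spans 5 semitones.
A fourth spanning 5 semitones is perfect (the perfect fourth is 5).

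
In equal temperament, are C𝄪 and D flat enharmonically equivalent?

Two spellings are enharmonically equivalent only if they share a pitch class.
Here C## → 2, Db → 1; 1 ≠ 2, so they are not.

No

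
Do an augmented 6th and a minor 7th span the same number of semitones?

Yes

An augmented sixth spans 10 semitones; a minor seventh spans 10.
They are enharmonically equivalent.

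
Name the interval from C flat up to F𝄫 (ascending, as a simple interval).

diminished fourth

Counting letters C–D–E–F gives a fourth.
Cb→Fbb = 4 semitones, 1 narrower than the perfect fourth (5), so diminished.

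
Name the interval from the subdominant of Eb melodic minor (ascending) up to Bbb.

minor second

The subdominant of Eb melodic minor (ascending) is Ab.
Ab up to Bbb: letters A→B make it a second; 1 semitone makes it minor.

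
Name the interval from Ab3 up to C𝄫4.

Counting letters A–B–C gives a third.
Ab→Cbb = 2 semitones, 2 narrower than the major third (4), so diminished.

diminished third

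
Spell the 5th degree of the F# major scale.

Degree 5 takes the letter 4 steps above F, which is C.
In major, degree 5 sits 7 semitones above the tonic. F# + 7 semitones is pitch class 1, spelled on C as C#.

C#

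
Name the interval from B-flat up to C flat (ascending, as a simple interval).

The letter names run B→C, a span of 1 letter step, so the interval is some kind of second.
Bb to Cb is 1 semitone. A major second is 2, so 1 makes it minor.

minor second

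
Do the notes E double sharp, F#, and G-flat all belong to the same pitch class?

Yes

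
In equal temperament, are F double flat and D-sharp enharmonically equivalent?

Yes

Fbb = pitch class 3 and D# = pitch class 3 — the same pitch class, so they are enharmonic equivalents.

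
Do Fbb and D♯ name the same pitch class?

Fbb is pitch class 3; D# is pitch class 3.
All spellings map to pitch class 3, so they are enharmonically equivalent.

Yes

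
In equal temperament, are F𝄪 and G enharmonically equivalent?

F## = pitch class 7 and G = pitch class 7 — the same pitch class, so they are enharmonic equivalents.

Yes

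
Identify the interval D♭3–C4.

Counting letters D–E–F–G–A–B–C gives a seventh.
Db→C = 11 semitones, exactly the major seventh.

major seventh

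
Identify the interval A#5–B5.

minor second

The letter names run A→B, a span of 1 letter step, so the interval is some kind of second.
A# to B is 1 semitone. A major second is 2, so 1 makes it minor.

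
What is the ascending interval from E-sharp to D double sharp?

Counting letters E–F–G–A–B–C–D gives a seventh.
E#→D## = 11 semitones, exactly the major seventh.

major seventh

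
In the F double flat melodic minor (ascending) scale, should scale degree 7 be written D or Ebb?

Ebb

Each scale degree takes a distinct letter name. Degree 7 of a scale on F must use the letter E.
Ebb and D are enharmonically the same pitch, but only Ebb uses the letter E, so it is the correct spelling here.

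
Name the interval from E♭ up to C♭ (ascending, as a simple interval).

minor sixth

Counting letters E–F–G–A–B–C gives a sixth.
Eb→Cb = 8 semitones, 1 narrower than the major sixth (9), so minor.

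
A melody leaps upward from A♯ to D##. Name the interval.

augmented fourth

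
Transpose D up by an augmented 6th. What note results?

B#

A sixth above D lands on the letter B.
An augmented sixth spans 10 semitones, so D moves to pitch class 0. On the letter B that is B#.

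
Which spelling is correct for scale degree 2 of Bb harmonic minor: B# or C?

Each scale degree takes a distinct letter name. Degree 2 of a scale on B must use the letter C.
C and B# are enharmonically the same pitch, but only C uses the letter C, so it is the correct spelling here.

C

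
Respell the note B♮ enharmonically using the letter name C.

Cb

B is pitch class 11. The letter C alone is pitch class 0.
To reach pitch class 11 from C requires an offset of -1 semitone, i.e. flat: Cb.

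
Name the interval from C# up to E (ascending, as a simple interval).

Counting letters C–D–E gives a third.
C#→E = 3 semitones, 1 narrower than the major third (4), so minor.

minor third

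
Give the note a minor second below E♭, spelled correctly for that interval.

E down a major second is D, so the target letter is D.
From Eb, a minor second is 1 semitone down: D.

D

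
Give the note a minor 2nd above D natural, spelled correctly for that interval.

Eb

D up a major second is E, so the target letter is E.
From D, a minor second is 1 semitone up: Eb.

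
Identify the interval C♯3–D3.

minor second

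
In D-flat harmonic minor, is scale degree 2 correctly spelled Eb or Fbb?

Eb

Each scale degree takes a distinct letter name. Degree 2 of a scale on D must use the letter E.
Eb and Fbb are enharmonically the same pitch, but only Eb uses the letter E, so it is the correct spelling here.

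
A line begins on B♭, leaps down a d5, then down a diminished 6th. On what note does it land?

G##

A diminished fifth down from Bb is E (letter E, 6 semitones down).
A diminished sixth down from E is G## (letter G, 7 semitones down).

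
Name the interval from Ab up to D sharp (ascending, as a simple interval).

doubly augmented fourth

The letter names run A→D, a span of 3 letter steps, so the interval is some kind of fourth.
Ab to D# is 7 semitones. A perfect fourth is 5, so 7 makes it doubly augmented.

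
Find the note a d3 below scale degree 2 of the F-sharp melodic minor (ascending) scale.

E##

Scale degree 2 of F# melodic minor (ascending) is G#.
A diminished third (2 semitones) below G# lands on the letter E, giving E##.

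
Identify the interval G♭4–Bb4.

major third

Counting letters G–A–B gives a third.
Gb→Bb = 4 semitones, exactly the major third.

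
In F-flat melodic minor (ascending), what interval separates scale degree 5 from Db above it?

Scale degree 5 of Fb melodic minor (ascending) is Cb.
Cb up to Db: letters C→D make it a second; 2 semitones makes it major.

major second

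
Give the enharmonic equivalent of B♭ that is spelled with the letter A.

A#

Plain A sits 1 semitone below Bb, so on the letter A the same pitch needs a sharp: A#.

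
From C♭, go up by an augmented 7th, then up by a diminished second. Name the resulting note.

An augmented seventh up from Cb is B (letter B, 12 semitones up).
A diminished second up from B is Cb (letter C, 0 semitones up).

Cb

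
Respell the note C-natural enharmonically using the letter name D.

Plain D sits 2 semitones above C, so on the letter D the same pitch needs a double flat: Dbb.

Dbb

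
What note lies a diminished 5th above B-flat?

Fb

A fifth above B lands on the letter F.
A diminished fifth spans 6 semitones, so Bb moves to pitch class 4. On the letter F that is Fb.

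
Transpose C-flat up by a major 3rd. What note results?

Eb

A third above C lands on the letter E.
A major third spans 4 semitones, so Cb moves to pitch class 3. On the letter E that is Eb.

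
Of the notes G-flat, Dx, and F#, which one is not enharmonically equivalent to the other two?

In 12-tone equal temperament, enharmonic equivalents share a pitch class. Gb is pitch class 6; D## is pitch class 4; F# is pitch class 6.
Gb and F# share pitch class 6, while D## is pitch class 4.

D##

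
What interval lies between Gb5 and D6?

augmented fifth

Counting letters G–A–B–C–D gives a fifth.
Gb→D = 8 semitones, 1 wider than the perfect fifth (7), so augmented.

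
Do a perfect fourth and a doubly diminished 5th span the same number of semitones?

Yes

A perfect fourth spans 5 semitones; a doubly diminished fifth spans 5.
They are enharmonically equivalent.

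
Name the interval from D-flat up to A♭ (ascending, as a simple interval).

perfect fifth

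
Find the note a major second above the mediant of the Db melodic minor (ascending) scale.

Gb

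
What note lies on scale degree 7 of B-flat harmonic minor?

The Bb harmonic minor scale runs Bb C Db Eb F Gb A.
Degree 7 is A.

A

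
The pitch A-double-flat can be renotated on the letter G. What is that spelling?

G

Plain G sits at the same pitch as Abb, so on the letter G the same pitch needs a natural: G.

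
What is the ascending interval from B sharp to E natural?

Counting letters B–C–D–E gives a fourth.
B#→E = 4 semitones, 1 narrower than the perfect fourth (5), so diminished.

diminished fourth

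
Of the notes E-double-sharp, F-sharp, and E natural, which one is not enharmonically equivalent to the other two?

In 12-tone equal temperament, enharmonic equivalents share a pitch class. E## is pitch class 6; F# is pitch class 6; E is pitch class 4.
E## and F# share pitch class 6, while E is pitch class 4.

E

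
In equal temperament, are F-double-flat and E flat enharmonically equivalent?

Yes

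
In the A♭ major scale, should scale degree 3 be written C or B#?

C

Each scale degree takes a distinct letter name. Degree 3 of a scale on A must use the letter C.
C and B# are enharmonically the same pitch, but only C uses the letter C, so it is the correct spelling here.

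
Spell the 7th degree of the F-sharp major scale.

E#

The F# major scale runs F# G# A# B C# D# E#.
Degree 7 is E#.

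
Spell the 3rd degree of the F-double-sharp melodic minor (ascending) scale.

The F## melodic minor (ascending) scale runs F## G## A# B# C## D## E##.
Degree 3 is A#.

A#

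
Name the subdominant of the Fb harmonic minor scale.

Bbb

The Fb harmonic minor scale runs Fb Gb Abb Bbb Cb Dbb Eb.
Degree 4 is Bbb.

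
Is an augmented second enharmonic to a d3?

An augmented second spans 3 semitones; a diminished third spans 2.
The spans differ, so they are not enharmonic equivalents.

No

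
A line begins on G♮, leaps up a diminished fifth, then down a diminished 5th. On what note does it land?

A diminished fifth up from G is Db (letter D, 6 semitones up).
A diminished fifth down from Db is G (letter G, 6 semitones down).

G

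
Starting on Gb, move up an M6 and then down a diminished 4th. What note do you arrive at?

A major sixth up from Gb is Eb (letter E, 9 semitones up).
A diminished fourth down from Eb is B (letter B, 4 semitones down).

B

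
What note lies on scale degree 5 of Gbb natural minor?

Degree 5 takes the letter 4 steps above G, which is D.
In natural minor, degree 5 sits 7 semitones above the tonic. Gbb + 7 semitones is pitch class 0, spelled on D as Dbb.

Dbb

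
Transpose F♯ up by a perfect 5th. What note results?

C#

F up a perfect fifth is C, so the target letter is C.
From F#, a perfect fifth is 7 semitones up: C#.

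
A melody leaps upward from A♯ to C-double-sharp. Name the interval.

Counting letters A–B–C gives a third.
A#→C## = 4 semitones, exactly the major third.

major third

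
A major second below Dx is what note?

A second below D lands on the letter C.
A major second spans 2 semitones, so D## moves to pitch class 2. On the letter C that is C##.

C##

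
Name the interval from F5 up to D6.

major sixth

The letter names run F→D, a span of 5 letter steps, so the interval is some kind of sixth.
F to D is 9 semitones. A major sixth is 9, so 9 makes it major.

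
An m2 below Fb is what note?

Eb

A second below F lands on the letter E.
A minor second spans 1 semitone, so Fb moves to pitch class 3. On the letter E that is Eb.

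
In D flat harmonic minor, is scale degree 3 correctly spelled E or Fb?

Fb

Each scale degree takes a distinct letter name. Degree 3 of a scale on D must use the letter F.
Fb and E are enharmonically the same pitch, but only Fb uses the letter F, so it is the correct spelling here.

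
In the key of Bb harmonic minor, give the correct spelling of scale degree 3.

The Bb harmonic minor scale runs Bb C Db Eb F Gb A.
Degree 3 is Db.

Db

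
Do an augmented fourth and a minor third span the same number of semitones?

No

An augmented fourth spans 6 semitones; a minor third spans 3.
The spans differ, so they are not enharmonic equivalents.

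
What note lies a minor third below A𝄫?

Fb

A down a major third is F, so the target letter is F.
From Abb, a minor third is 3 semitones down: Fb.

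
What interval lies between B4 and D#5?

major third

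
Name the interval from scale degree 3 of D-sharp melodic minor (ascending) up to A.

minor third

Scale degree 3 of D# melodic minor (ascending) is F#.
F# up to A: letters F→A make it a third; 3 semitones makes it minor.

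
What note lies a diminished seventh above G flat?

G up a major seventh is F#, so the target letter is F.
From Gb, a diminished seventh is 9 semitones up: Fbb.

Fbb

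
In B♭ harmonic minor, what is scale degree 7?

Degree 7 takes the letter 6 steps above B, which is A.
In harmonic minor, degree 7 sits 11 semitones above the tonic. Bb + 11 semitones is pitch class 9, spelled on A as A.

A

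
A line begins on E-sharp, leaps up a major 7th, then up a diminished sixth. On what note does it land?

A major seventh up from E# is D## (letter D, 11 semitones up).
A diminished sixth up from D## is B (letter B, 7 semitones up).

B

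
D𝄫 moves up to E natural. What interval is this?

Counting letters D–E gives a second.
Dbb→E = 4 semitones, 2 wider than the major second (2), so doubly augmented.

doubly augmented second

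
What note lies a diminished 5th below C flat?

F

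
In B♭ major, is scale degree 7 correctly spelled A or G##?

Each scale degree takes a distinct letter name. Degree 7 of a scale on B must use the letter A.
A and G## are enharmonically the same pitch, but only A uses the letter A, so it is the correct spelling here.

A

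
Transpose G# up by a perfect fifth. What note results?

D#

A fifth above G lands on the letter D.
A perfect fifth spans 7 semitones, so G# moves to pitch class 3. On the letter D that is D#.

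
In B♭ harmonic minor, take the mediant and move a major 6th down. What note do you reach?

Fb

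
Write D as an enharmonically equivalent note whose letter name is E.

Plain E sits 2 semitones above D, so on the letter E the same pitch needs a double flat: Ebb.

Ebb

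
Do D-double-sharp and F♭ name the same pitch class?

D## is pitch class 4; Fb is pitch class 4.
All spellings map to pitch class 4, so they are enharmonically equivalent.

Yes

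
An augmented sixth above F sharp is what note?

A sixth above F lands on the letter D.
An augmented sixth spans 10 semitones, so F# moves to pitch class 4. On the letter D that is D##.

D##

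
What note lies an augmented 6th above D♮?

B#

D up a major sixth is B, so the target letter is B.
From D, an augmented sixth is 10 semitones up: B#.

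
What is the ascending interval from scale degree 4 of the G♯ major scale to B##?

augmented seventh

Scale degree 4 of G# major is C#.
C# up to B##: letters C→B make it a seventh; 12 semitones makes it augmented.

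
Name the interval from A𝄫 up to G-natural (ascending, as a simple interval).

augmented seventh

Counting letters A–B–C–D–E–F–G gives a seventh.
Abb→G = 12 semitones, 1 wider than the major seventh (11), so augmented.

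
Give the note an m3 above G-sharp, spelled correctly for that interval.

B

G up a major third is B, so the target letter is B.
From G#, a minor third is 3 semitones up: B.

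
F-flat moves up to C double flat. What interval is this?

Counting letters F–G–A–B–C gives a fifth.
Fb→Cbb = 6 semitones, 1 narrower than the perfect fifth (7), so diminished.

diminished fifth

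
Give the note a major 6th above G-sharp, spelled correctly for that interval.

A sixth above G lands on the letter E.
A major sixth spans 9 semitones, so G# moves to pitch class 5. On the letter E that is E#.

E#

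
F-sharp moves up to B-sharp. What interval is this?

augmented fourth

Counting letters F–G–A–B gives a fourth.
F#→B# = 6 semitones, 1 wider than the perfect fourth (5), so augmented.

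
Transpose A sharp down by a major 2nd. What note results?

A second below A lands on the letter G.
A major second spans 2 semitones, so A# moves to pitch class 8. On the letter G that is G#.

G#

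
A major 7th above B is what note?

A#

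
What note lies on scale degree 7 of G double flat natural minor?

Fbb

Degree 7 takes the letter 6 steps above G, which is F.
In natural minor, degree 7 sits 10 semitones above the tonic. Gbb + 10 semitones is pitch class 3, spelled on F as Fbb.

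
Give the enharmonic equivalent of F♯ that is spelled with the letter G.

Gb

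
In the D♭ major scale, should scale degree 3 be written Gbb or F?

F

Each scale degree takes a distinct letter name. Degree 3 of a scale on D must use the letter F.
F and Gbb are enharmonically the same pitch, but only F uses the letter F, so it is the correct spelling here.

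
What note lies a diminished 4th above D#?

G

D up a perfect fourth is G, so the target letter is G.
From D#, a diminished fourth is 4 semitones up: G.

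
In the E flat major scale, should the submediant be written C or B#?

C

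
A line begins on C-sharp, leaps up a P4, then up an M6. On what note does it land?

D#

A perfect fourth up from C# is F# (letter F, 5 semitones up).
A major sixth up from F# is D# (letter D, 9 semitones up).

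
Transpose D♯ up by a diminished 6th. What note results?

Bb

A sixth above D lands on the letter B.
A diminished sixth spans 7 semitones, so D# moves to pitch class 10. On the letter B that is Bb.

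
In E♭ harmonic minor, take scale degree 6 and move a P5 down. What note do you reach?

Scale degree 6 of Eb harmonic minor is Cb.
A perfect fifth (7 semitones) below Cb lands on the letter F, giving Fb.

Fb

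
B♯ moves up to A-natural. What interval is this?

diminished seventh

Counting letters B–C–D–E–F–G–A gives a seventh.
B#→A = 9 semitones, 2 narrower than the major seventh (11), so diminished.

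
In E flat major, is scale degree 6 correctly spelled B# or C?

Each scale degree takes a distinct letter name. Degree 6 of a scale on E must use the letter C.
C and B# are enharmonically the same pitch, but only C uses the letter C, so it is the correct spelling here.

C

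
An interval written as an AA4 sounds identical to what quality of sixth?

A doubly augmented fourth spans 7 semitones.
A sixth spanning 7 semitones is diminished (the major sixth is 9).

diminished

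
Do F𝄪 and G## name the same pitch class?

Two spellings are enharmonically equivalent only if they share a pitch class.
Here F## → 7, G## → 9; 7 ≠ 9, so they are not.

No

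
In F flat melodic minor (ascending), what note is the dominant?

Cb

Degree 5 takes the letter 4 steps above F, which is C.
In melodic minor (ascending), degree 5 sits 7 semitones above the tonic. Fb + 7 semitones is pitch class 11, spelled on C as Cb.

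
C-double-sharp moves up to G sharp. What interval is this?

diminished fifth

Counting letters C–D–E–F–G gives a fifth.
C##→G# = 6 semitones, 1 narrower than the perfect fifth (7), so diminished.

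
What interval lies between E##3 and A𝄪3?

perfect fourth

The letter names run E→A, a span of 3 letter steps, so the interval is some kind of fourth.
E## to A## is 5 semitones. A perfect fourth is 5, so 5 makes it perfect.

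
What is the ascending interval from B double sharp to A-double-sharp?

minor seventh

The letter names run B→A, a span of 6 letter steps, so the interval is some kind of seventh.
B## to A## is 10 semitones. A major seventh is 11, so 10 makes it minor.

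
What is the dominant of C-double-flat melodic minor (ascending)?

Degree 5 takes the letter 4 steps above C, which is G.
In melodic minor (ascending), degree 5 sits 7 semitones above the tonic. Cbb + 7 semitones is pitch class 5, spelled on G as Gbb.

Gbb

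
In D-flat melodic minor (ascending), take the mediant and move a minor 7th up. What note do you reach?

Ebb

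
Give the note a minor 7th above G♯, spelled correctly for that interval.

A seventh above G lands on the letter F.
A minor seventh spans 10 semitones, so G# moves to pitch class 6. On the letter F that is F#.

F#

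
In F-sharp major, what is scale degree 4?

B

The F# major scale runs F# G# A# B C# D# E#.
Degree 4 is B.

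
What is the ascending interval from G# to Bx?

Counting letters G–A–B gives a third.
G#→B## = 5 semitones, 1 wider than the major third (4), so augmented.

augmented third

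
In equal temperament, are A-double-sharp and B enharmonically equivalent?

A## is pitch class 11; B is pitch class 11.
All spellings map to pitch class 11, so they are enharmonically equivalent.

Yes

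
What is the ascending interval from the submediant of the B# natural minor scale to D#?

perfect fifth

The submediant of B# natural minor is G#.
G# up to D#: letters G→D make it a fifth; 7 semitones makes it perfect.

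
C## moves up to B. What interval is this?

diminished seventh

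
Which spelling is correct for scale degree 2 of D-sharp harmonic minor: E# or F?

E#

Each scale degree takes a distinct letter name. Degree 2 of a scale on D must use the letter E.
E# and F are enharmonically the same pitch, but only E# uses the letter E, so it is the correct spelling here.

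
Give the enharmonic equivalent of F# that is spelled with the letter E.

E##

Plain E sits 2 semitones below F#, so on the letter E the same pitch needs a double sharp: E##.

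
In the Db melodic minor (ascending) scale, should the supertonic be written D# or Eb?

Eb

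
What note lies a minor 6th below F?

A

F down a major sixth is Ab, so the target letter is A.
From F, a minor sixth is 8 semitones down: A.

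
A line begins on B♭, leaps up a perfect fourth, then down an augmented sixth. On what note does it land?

A perfect fourth up from Bb is Eb (letter E, 5 semitones up).
An augmented sixth down from Eb is Gbb (letter G, 10 semitones down).

Gbb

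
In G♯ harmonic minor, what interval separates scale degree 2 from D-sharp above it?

Scale degree 2 of G# harmonic minor is A#.
A# up to D#: letters A→D make it a fourth; 5 semitones makes it perfect.

perfect fourth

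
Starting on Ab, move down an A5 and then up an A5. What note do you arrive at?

Ab

An augmented fifth down from Ab is Dbb (letter D, 8 semitones down).
An augmented fifth up from Dbb is Ab (letter A, 8 semitones up).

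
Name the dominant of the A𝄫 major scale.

Degree 5 takes the letter 4 steps above A, which is E.
In major, degree 5 sits 7 semitones above the tonic. Abb + 7 semitones is pitch class 2, spelled on E as Ebb.

Ebb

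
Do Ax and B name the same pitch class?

Yes

A## is pitch class 11; B is pitch class 11.
All spellings map to pitch class 11, so they are enharmonically equivalent.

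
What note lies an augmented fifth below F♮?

F down a perfect fifth is Bb, so the target letter is B.
From F, an augmented fifth is 8 semitones down: Bbb.

Bbb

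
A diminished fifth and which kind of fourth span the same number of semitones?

augmented

A diminished fifth spans 6 semitones.
A fourth spanning 6 semitones is augmented (the perfect fourth is 5).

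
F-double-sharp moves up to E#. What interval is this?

Counting letters F–G–A–B–C–D–E gives a seventh.
F##→E# = 10 semitones, 1 narrower than the major seventh (11), so minor.

minor seventh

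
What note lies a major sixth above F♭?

Db

A sixth above F lands on the letter D.
A major sixth spans 9 semitones, so Fb moves to pitch class 1. On the letter D that is Db.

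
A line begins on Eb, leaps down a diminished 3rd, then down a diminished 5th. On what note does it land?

F##

A diminished third down from Eb is C# (letter C, 2 semitones down).
A diminished fifth down from C# is F## (letter F, 6 semitones down).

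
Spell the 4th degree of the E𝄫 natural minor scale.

The Ebb natural minor scale runs Ebb Fb Gbb Abb Bbb Cbb Dbb.
Degree 4 is Abb.

Abb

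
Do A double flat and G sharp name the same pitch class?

Abb is pitch class 7; G# is pitch class 8.
The pitch classes differ (7 vs. 8), so they are not enharmonic equivalents.

No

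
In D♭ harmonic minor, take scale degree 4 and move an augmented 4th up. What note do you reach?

Scale degree 4 of Db harmonic minor is Gb.
An augmented fourth (6 semitones) above Gb lands on the letter C, giving C.

C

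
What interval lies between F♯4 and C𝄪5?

augmented fifth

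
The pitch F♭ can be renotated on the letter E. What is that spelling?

E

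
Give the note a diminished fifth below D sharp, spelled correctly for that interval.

A fifth below D lands on the letter G.
A diminished fifth spans 6 semitones, so D# moves to pitch class 9. On the letter G that is G##.

G##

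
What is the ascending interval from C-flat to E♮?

augmented third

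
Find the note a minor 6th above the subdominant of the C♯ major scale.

The subdominant of C# major is F#.
A minor sixth (8 semitones) above F# lands on the letter D, giving D.

D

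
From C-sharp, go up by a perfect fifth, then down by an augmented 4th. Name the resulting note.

D

A perfect fifth up from C# is G# (letter G, 7 semitones up).
An augmented fourth down from G# is D (letter D, 6 semitones down).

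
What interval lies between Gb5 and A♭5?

The letter names run G→A, a span of 1 letter step, so the interval is some kind of second.
Gb to Ab is 2 semitones. A major second is 2, so 2 makes it major.

major second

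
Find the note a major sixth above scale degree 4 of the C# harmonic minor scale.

D#

Scale degree 4 of C# harmonic minor is F#.
A major sixth (9 semitones) above F# lands on the letter D, giving D#.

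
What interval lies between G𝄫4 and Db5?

augmented fifth

The letter names run G→D, a span of 4 letter steps, so the interval is some kind of fifth.
Gbb to Db is 8 semitones. A perfect fifth is 7, so 8 makes it augmented.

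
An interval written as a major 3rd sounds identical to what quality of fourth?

diminished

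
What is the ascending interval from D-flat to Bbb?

Counting letters D–E–F–G–A–B gives a sixth.
Db→Bbb = 8 semitones, 1 narrower than the major sixth (9), so minor.

minor sixth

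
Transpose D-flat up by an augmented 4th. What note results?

G

D up a perfect fourth is G, so the target letter is G.
From Db, an augmented fourth is 6 semitones up: G.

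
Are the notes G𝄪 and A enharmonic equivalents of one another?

Yes

G## = pitch class 9 and A = pitch class 9 — the same pitch class, so they are enharmonic equivalents.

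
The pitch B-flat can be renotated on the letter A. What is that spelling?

A#

Plain A sits 1 semitone below Bb, so on the letter A the same pitch needs a sharp: A#.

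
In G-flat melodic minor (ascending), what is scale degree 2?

Ab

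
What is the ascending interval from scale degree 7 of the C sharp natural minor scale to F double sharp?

Scale degree 7 of C# natural minor is B.
B up to F##: letters B→F make it a fifth; 8 semitones makes it augmented.

augmented fifth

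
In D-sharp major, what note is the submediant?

The D# major scale runs D# E# F## G# A# B# C##.
Degree 6 is B#.

B#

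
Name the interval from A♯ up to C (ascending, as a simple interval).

The letter names run A→C, a span of 2 letter steps, so the interval is some kind of third.
A# to C is 2 semitones. A major third is 4, so 2 makes it diminished.

diminished third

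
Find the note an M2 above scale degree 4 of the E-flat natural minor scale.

Bb

Scale degree 4 of Eb natural minor is Ab.
A major second (2 semitones) above Ab lands on the letter B, giving Bb.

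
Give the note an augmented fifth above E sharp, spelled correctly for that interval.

B##

A fifth above E lands on the letter B.
An augmented fifth spans 8 semitones, so E# moves to pitch class 1. On the letter B that is B##.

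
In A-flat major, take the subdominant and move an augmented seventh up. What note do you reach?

C#

The subdominant of Ab major is Db.
An augmented seventh (12 semitones) above Db lands on the letter C, giving C#.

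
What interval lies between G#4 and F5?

diminished seventh

Counting letters G–A–B–C–D–E–F gives a seventh.
G#→F = 9 semitones, 2 narrower than the major seventh (11), so diminished.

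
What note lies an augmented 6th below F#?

F down a major sixth is Ab, so the target letter is A.
From F#, an augmented sixth is 10 semitones down: Ab.

Ab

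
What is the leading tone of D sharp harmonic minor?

Degree 7 takes the letter 6 steps above D, which is C.
In harmonic minor, degree 7 sits 11 semitones above the tonic. D# + 11 semitones is pitch class 2, spelled on C as C##.

C##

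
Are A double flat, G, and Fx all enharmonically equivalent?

Yes

Abb = pitch class 7 and G = pitch class 7 and F## = pitch class 7 — the same pitch class, so they are enharmonic equivalents.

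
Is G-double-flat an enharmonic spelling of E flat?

No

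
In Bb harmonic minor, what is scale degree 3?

Db

The Bb harmonic minor scale runs Bb C Db Eb F Gb A.
Degree 3 is Db.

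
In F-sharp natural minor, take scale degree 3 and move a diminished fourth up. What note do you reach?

Scale degree 3 of F# natural minor is A.
A diminished fourth (4 semitones) above A lands on the letter D, giving Db.

Db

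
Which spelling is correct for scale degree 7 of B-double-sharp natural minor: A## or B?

A##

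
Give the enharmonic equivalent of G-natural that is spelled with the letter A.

Abb

Plain A sits 2 semitones above G, so on the letter A the same pitch needs a double flat: Abb.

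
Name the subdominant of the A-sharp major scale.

D#

Degree 4 takes the letter 3 steps above A, which is D.
In major, degree 4 sits 5 semitones above the tonic. A# + 5 semitones is pitch class 3, spelled on D as D#.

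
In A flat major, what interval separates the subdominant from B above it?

The subdominant of Ab major is Db.
Db up to B: letters D→B make it a sixth; 10 semitones makes it augmented.

augmented sixth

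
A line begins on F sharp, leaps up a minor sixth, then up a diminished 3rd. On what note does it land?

Fb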